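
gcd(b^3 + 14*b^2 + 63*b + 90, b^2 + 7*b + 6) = b + 6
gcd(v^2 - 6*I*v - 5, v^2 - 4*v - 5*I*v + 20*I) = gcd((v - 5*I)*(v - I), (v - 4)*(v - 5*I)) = v - 5*I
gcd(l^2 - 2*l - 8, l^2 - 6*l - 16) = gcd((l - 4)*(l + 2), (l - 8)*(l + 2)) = l + 2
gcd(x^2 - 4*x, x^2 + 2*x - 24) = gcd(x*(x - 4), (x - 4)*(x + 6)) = x - 4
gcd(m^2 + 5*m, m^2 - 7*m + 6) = 1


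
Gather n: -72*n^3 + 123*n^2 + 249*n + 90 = -72*n^3 + 123*n^2 + 249*n + 90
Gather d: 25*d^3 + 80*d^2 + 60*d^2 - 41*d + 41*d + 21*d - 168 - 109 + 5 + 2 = 25*d^3 + 140*d^2 + 21*d - 270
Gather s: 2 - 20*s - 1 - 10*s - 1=-30*s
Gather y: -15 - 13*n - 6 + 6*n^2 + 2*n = 6*n^2 - 11*n - 21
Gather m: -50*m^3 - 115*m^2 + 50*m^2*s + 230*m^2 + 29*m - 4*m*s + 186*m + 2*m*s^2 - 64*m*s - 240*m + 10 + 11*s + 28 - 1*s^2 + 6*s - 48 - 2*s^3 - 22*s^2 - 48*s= -50*m^3 + m^2*(50*s + 115) + m*(2*s^2 - 68*s - 25) - 2*s^3 - 23*s^2 - 31*s - 10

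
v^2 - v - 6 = (v - 3)*(v + 2)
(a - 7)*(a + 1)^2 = a^3 - 5*a^2 - 13*a - 7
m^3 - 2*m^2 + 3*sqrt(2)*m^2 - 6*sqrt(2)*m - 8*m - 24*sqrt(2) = (m - 4)*(m + 2)*(m + 3*sqrt(2))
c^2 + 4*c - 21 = (c - 3)*(c + 7)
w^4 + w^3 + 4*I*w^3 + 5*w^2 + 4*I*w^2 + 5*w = w*(w + 1)*(w - I)*(w + 5*I)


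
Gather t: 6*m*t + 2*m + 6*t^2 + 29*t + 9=2*m + 6*t^2 + t*(6*m + 29) + 9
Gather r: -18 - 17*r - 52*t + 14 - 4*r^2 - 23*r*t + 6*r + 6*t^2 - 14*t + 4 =-4*r^2 + r*(-23*t - 11) + 6*t^2 - 66*t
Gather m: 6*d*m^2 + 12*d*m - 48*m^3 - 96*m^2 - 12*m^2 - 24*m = -48*m^3 + m^2*(6*d - 108) + m*(12*d - 24)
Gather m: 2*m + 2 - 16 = 2*m - 14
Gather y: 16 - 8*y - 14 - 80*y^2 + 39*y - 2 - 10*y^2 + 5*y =-90*y^2 + 36*y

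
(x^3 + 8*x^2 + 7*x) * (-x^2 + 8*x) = -x^5 + 57*x^3 + 56*x^2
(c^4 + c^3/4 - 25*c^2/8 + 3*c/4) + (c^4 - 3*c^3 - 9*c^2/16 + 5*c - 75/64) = 2*c^4 - 11*c^3/4 - 59*c^2/16 + 23*c/4 - 75/64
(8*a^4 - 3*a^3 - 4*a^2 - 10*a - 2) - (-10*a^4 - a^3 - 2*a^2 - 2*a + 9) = 18*a^4 - 2*a^3 - 2*a^2 - 8*a - 11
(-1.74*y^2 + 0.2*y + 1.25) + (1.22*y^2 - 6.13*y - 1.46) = -0.52*y^2 - 5.93*y - 0.21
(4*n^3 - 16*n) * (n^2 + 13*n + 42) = 4*n^5 + 52*n^4 + 152*n^3 - 208*n^2 - 672*n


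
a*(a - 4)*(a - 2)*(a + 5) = a^4 - a^3 - 22*a^2 + 40*a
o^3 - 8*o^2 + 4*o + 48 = (o - 6)*(o - 4)*(o + 2)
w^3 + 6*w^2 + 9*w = w*(w + 3)^2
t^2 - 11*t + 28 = (t - 7)*(t - 4)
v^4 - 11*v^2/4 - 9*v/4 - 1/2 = (v - 2)*(v + 1/2)^2*(v + 1)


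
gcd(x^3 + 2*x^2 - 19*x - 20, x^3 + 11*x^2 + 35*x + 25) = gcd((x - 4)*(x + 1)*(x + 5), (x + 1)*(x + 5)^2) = x^2 + 6*x + 5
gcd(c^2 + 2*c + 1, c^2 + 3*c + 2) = c + 1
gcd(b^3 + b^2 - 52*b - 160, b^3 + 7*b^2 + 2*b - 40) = b^2 + 9*b + 20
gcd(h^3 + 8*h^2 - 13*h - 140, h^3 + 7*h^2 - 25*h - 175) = h^2 + 12*h + 35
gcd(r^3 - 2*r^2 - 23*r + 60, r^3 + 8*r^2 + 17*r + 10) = r + 5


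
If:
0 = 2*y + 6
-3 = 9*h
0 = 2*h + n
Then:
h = -1/3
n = 2/3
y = -3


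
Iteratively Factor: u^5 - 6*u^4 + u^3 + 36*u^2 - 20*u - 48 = (u + 1)*(u^4 - 7*u^3 + 8*u^2 + 28*u - 48) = (u - 4)*(u + 1)*(u^3 - 3*u^2 - 4*u + 12) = (u - 4)*(u + 1)*(u + 2)*(u^2 - 5*u + 6) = (u - 4)*(u - 2)*(u + 1)*(u + 2)*(u - 3)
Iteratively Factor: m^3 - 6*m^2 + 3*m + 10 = (m - 5)*(m^2 - m - 2) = (m - 5)*(m - 2)*(m + 1)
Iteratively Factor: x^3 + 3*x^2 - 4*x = (x)*(x^2 + 3*x - 4) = x*(x - 1)*(x + 4)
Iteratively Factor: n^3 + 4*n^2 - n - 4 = (n + 1)*(n^2 + 3*n - 4) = (n - 1)*(n + 1)*(n + 4)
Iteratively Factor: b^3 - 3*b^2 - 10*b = (b)*(b^2 - 3*b - 10) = b*(b + 2)*(b - 5)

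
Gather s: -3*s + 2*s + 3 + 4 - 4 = 3 - s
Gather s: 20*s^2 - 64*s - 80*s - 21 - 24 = 20*s^2 - 144*s - 45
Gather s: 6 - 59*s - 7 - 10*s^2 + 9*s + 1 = -10*s^2 - 50*s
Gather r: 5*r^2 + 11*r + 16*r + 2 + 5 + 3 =5*r^2 + 27*r + 10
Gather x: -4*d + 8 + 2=10 - 4*d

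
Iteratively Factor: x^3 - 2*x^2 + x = (x)*(x^2 - 2*x + 1) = x*(x - 1)*(x - 1)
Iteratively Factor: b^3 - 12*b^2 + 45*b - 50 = (b - 5)*(b^2 - 7*b + 10) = (b - 5)^2*(b - 2)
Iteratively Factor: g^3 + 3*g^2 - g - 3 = (g + 3)*(g^2 - 1) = (g - 1)*(g + 3)*(g + 1)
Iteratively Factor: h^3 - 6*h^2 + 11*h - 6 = (h - 3)*(h^2 - 3*h + 2) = (h - 3)*(h - 1)*(h - 2)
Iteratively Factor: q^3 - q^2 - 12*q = (q - 4)*(q^2 + 3*q) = q*(q - 4)*(q + 3)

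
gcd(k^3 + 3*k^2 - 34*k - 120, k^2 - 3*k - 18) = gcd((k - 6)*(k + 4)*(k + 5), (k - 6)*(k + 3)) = k - 6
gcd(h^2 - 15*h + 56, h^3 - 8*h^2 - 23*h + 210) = h - 7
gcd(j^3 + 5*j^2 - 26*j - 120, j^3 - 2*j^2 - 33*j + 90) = j^2 + j - 30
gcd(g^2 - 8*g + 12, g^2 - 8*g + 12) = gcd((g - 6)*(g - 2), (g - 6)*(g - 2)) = g^2 - 8*g + 12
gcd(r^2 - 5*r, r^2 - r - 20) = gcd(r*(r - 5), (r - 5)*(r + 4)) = r - 5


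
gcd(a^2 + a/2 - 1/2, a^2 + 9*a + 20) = 1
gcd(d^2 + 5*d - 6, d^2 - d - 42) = d + 6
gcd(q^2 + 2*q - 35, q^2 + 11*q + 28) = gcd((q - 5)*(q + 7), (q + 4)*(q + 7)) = q + 7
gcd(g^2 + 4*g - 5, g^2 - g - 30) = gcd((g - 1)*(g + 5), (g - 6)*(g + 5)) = g + 5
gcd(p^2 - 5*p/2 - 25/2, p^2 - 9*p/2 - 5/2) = p - 5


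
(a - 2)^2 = a^2 - 4*a + 4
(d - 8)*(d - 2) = d^2 - 10*d + 16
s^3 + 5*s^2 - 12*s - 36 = (s - 3)*(s + 2)*(s + 6)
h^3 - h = h*(h - 1)*(h + 1)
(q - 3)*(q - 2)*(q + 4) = q^3 - q^2 - 14*q + 24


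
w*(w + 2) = w^2 + 2*w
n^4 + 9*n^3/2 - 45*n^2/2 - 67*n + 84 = (n - 4)*(n - 1)*(n + 7/2)*(n + 6)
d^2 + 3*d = d*(d + 3)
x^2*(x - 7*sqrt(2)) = x^3 - 7*sqrt(2)*x^2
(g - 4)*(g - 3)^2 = g^3 - 10*g^2 + 33*g - 36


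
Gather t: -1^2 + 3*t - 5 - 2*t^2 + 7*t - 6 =-2*t^2 + 10*t - 12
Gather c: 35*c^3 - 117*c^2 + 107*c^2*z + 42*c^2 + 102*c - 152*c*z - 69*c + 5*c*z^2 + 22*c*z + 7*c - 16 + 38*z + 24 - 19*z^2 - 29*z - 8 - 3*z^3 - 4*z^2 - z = 35*c^3 + c^2*(107*z - 75) + c*(5*z^2 - 130*z + 40) - 3*z^3 - 23*z^2 + 8*z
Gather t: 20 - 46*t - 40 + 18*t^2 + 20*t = 18*t^2 - 26*t - 20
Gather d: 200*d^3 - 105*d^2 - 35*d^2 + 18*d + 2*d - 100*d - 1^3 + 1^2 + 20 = 200*d^3 - 140*d^2 - 80*d + 20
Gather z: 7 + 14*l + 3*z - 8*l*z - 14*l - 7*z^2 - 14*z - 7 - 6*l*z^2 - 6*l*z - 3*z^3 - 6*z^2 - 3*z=-3*z^3 + z^2*(-6*l - 13) + z*(-14*l - 14)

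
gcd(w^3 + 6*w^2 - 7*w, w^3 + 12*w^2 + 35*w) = w^2 + 7*w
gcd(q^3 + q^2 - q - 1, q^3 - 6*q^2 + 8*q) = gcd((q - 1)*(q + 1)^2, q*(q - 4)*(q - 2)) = 1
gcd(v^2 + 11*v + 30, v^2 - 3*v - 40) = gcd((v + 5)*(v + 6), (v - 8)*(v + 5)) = v + 5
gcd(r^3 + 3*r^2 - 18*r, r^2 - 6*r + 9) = r - 3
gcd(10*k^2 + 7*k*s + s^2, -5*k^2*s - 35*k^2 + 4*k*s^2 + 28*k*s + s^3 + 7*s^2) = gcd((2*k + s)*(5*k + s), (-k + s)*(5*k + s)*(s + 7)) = 5*k + s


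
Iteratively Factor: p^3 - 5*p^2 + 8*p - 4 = (p - 2)*(p^2 - 3*p + 2) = (p - 2)^2*(p - 1)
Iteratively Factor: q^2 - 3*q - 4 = (q + 1)*(q - 4)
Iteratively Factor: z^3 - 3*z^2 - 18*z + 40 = (z + 4)*(z^2 - 7*z + 10) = (z - 2)*(z + 4)*(z - 5)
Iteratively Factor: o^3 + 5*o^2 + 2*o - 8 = (o + 4)*(o^2 + o - 2) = (o - 1)*(o + 4)*(o + 2)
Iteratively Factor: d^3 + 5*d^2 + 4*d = (d + 1)*(d^2 + 4*d) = d*(d + 1)*(d + 4)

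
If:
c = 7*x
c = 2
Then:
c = 2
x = 2/7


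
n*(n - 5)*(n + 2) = n^3 - 3*n^2 - 10*n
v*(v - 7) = v^2 - 7*v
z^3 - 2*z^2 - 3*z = z*(z - 3)*(z + 1)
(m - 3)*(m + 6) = m^2 + 3*m - 18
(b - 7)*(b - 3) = b^2 - 10*b + 21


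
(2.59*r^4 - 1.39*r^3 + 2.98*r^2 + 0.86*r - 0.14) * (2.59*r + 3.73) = 6.7081*r^5 + 6.0606*r^4 + 2.5335*r^3 + 13.3428*r^2 + 2.8452*r - 0.5222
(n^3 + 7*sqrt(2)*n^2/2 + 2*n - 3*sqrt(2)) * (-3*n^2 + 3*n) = -3*n^5 - 21*sqrt(2)*n^4/2 + 3*n^4 - 6*n^3 + 21*sqrt(2)*n^3/2 + 6*n^2 + 9*sqrt(2)*n^2 - 9*sqrt(2)*n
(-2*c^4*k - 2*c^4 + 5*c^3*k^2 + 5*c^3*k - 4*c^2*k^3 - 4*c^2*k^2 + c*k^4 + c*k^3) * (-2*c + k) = 4*c^5*k + 4*c^5 - 12*c^4*k^2 - 12*c^4*k + 13*c^3*k^3 + 13*c^3*k^2 - 6*c^2*k^4 - 6*c^2*k^3 + c*k^5 + c*k^4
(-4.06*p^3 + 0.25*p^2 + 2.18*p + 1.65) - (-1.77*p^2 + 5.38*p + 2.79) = -4.06*p^3 + 2.02*p^2 - 3.2*p - 1.14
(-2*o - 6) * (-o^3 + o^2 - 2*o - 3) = 2*o^4 + 4*o^3 - 2*o^2 + 18*o + 18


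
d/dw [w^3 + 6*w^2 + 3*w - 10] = 3*w^2 + 12*w + 3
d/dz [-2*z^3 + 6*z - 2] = 6 - 6*z^2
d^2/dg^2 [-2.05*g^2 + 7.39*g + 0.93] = -4.10000000000000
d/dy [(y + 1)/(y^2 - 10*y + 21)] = (y^2 - 10*y - 2*(y - 5)*(y + 1) + 21)/(y^2 - 10*y + 21)^2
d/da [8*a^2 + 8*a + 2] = 16*a + 8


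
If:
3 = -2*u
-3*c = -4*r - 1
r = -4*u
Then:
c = 25/3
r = 6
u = -3/2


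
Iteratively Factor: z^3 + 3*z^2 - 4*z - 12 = (z + 2)*(z^2 + z - 6) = (z - 2)*(z + 2)*(z + 3)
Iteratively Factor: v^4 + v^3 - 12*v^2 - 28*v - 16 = (v - 4)*(v^3 + 5*v^2 + 8*v + 4) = (v - 4)*(v + 2)*(v^2 + 3*v + 2) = (v - 4)*(v + 2)^2*(v + 1)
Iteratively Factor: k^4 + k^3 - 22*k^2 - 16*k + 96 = (k + 3)*(k^3 - 2*k^2 - 16*k + 32) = (k - 4)*(k + 3)*(k^2 + 2*k - 8) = (k - 4)*(k + 3)*(k + 4)*(k - 2)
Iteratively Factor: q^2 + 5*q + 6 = (q + 2)*(q + 3)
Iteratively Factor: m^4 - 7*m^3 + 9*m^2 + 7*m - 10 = (m - 2)*(m^3 - 5*m^2 - m + 5) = (m - 2)*(m - 1)*(m^2 - 4*m - 5) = (m - 2)*(m - 1)*(m + 1)*(m - 5)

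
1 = 1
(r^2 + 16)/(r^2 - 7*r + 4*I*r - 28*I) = (r - 4*I)/(r - 7)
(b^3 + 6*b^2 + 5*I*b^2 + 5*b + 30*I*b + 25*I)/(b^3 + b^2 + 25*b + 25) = (b + 5)/(b - 5*I)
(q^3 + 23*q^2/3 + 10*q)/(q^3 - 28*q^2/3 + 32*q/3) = (3*q^2 + 23*q + 30)/(3*q^2 - 28*q + 32)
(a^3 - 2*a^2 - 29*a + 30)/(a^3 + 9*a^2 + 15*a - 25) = (a - 6)/(a + 5)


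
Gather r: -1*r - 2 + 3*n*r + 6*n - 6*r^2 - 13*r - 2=6*n - 6*r^2 + r*(3*n - 14) - 4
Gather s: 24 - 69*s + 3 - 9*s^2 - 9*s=-9*s^2 - 78*s + 27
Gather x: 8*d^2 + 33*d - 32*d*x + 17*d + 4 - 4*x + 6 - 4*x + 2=8*d^2 + 50*d + x*(-32*d - 8) + 12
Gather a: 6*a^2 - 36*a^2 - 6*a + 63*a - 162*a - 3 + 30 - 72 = -30*a^2 - 105*a - 45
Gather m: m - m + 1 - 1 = 0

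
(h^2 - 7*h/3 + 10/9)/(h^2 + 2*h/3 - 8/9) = (3*h - 5)/(3*h + 4)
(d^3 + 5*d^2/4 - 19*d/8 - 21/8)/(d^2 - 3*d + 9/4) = (4*d^2 + 11*d + 7)/(2*(2*d - 3))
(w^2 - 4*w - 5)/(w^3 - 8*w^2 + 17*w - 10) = (w + 1)/(w^2 - 3*w + 2)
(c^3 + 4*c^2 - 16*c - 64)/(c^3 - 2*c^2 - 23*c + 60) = (c^2 + 8*c + 16)/(c^2 + 2*c - 15)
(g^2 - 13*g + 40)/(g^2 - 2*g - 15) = (g - 8)/(g + 3)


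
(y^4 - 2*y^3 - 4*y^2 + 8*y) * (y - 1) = y^5 - 3*y^4 - 2*y^3 + 12*y^2 - 8*y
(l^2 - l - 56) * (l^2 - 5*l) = l^4 - 6*l^3 - 51*l^2 + 280*l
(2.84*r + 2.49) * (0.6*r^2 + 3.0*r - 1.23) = 1.704*r^3 + 10.014*r^2 + 3.9768*r - 3.0627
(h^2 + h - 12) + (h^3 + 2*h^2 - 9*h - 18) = h^3 + 3*h^2 - 8*h - 30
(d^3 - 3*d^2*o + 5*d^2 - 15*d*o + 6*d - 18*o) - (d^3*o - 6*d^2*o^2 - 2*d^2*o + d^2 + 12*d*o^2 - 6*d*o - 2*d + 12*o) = -d^3*o + d^3 + 6*d^2*o^2 - d^2*o + 4*d^2 - 12*d*o^2 - 9*d*o + 8*d - 30*o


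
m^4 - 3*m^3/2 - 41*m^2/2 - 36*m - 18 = (m - 6)*(m + 1)*(m + 3/2)*(m + 2)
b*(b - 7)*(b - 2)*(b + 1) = b^4 - 8*b^3 + 5*b^2 + 14*b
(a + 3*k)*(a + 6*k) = a^2 + 9*a*k + 18*k^2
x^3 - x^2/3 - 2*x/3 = x*(x - 1)*(x + 2/3)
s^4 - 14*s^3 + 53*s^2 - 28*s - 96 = (s - 8)*(s - 4)*(s - 3)*(s + 1)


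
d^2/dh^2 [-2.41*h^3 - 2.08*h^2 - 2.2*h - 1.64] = -14.46*h - 4.16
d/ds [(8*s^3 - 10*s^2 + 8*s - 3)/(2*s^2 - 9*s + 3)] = (16*s^4 - 144*s^3 + 146*s^2 - 48*s - 3)/(4*s^4 - 36*s^3 + 93*s^2 - 54*s + 9)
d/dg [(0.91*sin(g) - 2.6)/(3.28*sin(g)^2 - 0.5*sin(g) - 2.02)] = (-2.9848*sin(g)^2 + 17.056*sin(g) - 3.1382)*cos(g)/(10.7584*sin(g)^4 - 3.28*sin(g)^3 - 13.0012*sin(g)^2 + 2.02*sin(g) + 4.0804)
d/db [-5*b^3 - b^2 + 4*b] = -15*b^2 - 2*b + 4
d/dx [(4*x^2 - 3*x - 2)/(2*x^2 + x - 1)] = 5*(2*x^2 + 1)/(4*x^4 + 4*x^3 - 3*x^2 - 2*x + 1)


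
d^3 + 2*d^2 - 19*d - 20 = (d - 4)*(d + 1)*(d + 5)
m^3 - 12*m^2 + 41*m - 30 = (m - 6)*(m - 5)*(m - 1)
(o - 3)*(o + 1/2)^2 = o^3 - 2*o^2 - 11*o/4 - 3/4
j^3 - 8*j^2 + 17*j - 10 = (j - 5)*(j - 2)*(j - 1)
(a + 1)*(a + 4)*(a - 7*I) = a^3 + 5*a^2 - 7*I*a^2 + 4*a - 35*I*a - 28*I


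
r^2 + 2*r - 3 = (r - 1)*(r + 3)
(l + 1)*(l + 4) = l^2 + 5*l + 4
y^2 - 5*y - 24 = (y - 8)*(y + 3)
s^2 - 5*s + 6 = (s - 3)*(s - 2)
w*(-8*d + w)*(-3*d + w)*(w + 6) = 24*d^2*w^2 + 144*d^2*w - 11*d*w^3 - 66*d*w^2 + w^4 + 6*w^3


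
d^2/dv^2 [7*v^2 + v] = 14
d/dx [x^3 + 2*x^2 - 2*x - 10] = 3*x^2 + 4*x - 2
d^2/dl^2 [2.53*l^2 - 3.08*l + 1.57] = 5.06000000000000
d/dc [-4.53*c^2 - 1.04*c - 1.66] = -9.06*c - 1.04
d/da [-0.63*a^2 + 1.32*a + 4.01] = 1.32 - 1.26*a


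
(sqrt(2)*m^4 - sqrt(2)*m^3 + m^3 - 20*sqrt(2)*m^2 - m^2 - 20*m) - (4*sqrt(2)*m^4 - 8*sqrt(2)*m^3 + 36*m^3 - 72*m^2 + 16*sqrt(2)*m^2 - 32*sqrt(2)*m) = -3*sqrt(2)*m^4 - 35*m^3 + 7*sqrt(2)*m^3 - 36*sqrt(2)*m^2 + 71*m^2 - 20*m + 32*sqrt(2)*m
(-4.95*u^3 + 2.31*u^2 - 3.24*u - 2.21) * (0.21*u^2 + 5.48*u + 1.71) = -1.0395*u^5 - 26.6409*u^4 + 3.5139*u^3 - 14.2692*u^2 - 17.6512*u - 3.7791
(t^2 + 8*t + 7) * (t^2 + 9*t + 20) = t^4 + 17*t^3 + 99*t^2 + 223*t + 140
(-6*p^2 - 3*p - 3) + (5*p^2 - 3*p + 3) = -p^2 - 6*p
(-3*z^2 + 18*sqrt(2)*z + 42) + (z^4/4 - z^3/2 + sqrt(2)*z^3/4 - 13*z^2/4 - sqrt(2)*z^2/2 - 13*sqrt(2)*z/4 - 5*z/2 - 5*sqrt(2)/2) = z^4/4 - z^3/2 + sqrt(2)*z^3/4 - 25*z^2/4 - sqrt(2)*z^2/2 - 5*z/2 + 59*sqrt(2)*z/4 - 5*sqrt(2)/2 + 42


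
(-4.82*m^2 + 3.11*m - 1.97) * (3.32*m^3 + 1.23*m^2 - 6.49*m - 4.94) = -16.0024*m^5 + 4.3966*m^4 + 28.5667*m^3 + 1.2038*m^2 - 2.5781*m + 9.7318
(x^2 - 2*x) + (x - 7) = x^2 - x - 7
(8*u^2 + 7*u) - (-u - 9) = 8*u^2 + 8*u + 9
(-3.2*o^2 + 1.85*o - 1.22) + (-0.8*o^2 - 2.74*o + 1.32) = -4.0*o^2 - 0.89*o + 0.1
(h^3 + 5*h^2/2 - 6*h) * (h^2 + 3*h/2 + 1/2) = h^5 + 4*h^4 - 7*h^3/4 - 31*h^2/4 - 3*h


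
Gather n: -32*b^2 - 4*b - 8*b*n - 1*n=-32*b^2 - 4*b + n*(-8*b - 1)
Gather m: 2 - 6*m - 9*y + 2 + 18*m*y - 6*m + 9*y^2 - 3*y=m*(18*y - 12) + 9*y^2 - 12*y + 4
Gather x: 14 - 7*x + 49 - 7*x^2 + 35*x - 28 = -7*x^2 + 28*x + 35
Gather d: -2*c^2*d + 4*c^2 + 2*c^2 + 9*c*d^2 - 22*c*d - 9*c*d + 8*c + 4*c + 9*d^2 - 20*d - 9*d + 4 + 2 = 6*c^2 + 12*c + d^2*(9*c + 9) + d*(-2*c^2 - 31*c - 29) + 6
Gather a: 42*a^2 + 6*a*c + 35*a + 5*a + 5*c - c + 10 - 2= 42*a^2 + a*(6*c + 40) + 4*c + 8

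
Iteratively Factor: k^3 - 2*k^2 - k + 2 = (k - 2)*(k^2 - 1) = (k - 2)*(k - 1)*(k + 1)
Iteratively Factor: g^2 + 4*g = (g + 4)*(g)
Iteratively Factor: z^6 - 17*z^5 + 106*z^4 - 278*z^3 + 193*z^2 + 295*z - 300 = (z - 5)*(z^5 - 12*z^4 + 46*z^3 - 48*z^2 - 47*z + 60) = (z - 5)*(z - 3)*(z^4 - 9*z^3 + 19*z^2 + 9*z - 20) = (z - 5)^2*(z - 3)*(z^3 - 4*z^2 - z + 4) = (z - 5)^2*(z - 3)*(z + 1)*(z^2 - 5*z + 4) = (z - 5)^2*(z - 4)*(z - 3)*(z + 1)*(z - 1)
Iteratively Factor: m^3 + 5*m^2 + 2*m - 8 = (m + 4)*(m^2 + m - 2) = (m - 1)*(m + 4)*(m + 2)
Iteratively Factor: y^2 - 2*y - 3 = (y + 1)*(y - 3)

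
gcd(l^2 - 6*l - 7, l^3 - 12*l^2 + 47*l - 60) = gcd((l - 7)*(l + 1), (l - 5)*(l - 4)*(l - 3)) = 1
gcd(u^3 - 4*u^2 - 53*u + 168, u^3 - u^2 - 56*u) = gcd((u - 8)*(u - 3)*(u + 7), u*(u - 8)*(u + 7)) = u^2 - u - 56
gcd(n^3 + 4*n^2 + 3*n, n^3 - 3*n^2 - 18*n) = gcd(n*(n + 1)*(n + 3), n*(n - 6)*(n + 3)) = n^2 + 3*n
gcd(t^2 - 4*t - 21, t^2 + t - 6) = t + 3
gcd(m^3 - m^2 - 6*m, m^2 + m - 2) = m + 2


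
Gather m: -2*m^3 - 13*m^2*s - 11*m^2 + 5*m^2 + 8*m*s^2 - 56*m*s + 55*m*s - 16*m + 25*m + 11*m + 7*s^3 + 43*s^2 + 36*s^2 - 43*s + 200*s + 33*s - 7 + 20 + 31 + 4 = -2*m^3 + m^2*(-13*s - 6) + m*(8*s^2 - s + 20) + 7*s^3 + 79*s^2 + 190*s + 48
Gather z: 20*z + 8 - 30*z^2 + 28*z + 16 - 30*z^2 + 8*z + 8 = -60*z^2 + 56*z + 32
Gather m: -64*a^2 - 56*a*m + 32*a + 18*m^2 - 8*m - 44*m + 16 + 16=-64*a^2 + 32*a + 18*m^2 + m*(-56*a - 52) + 32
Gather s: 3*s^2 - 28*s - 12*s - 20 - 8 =3*s^2 - 40*s - 28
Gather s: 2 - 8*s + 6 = 8 - 8*s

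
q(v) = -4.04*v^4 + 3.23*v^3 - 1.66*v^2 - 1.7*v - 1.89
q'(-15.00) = 56768.35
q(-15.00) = -215776.14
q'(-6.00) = 3857.62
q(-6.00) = -5984.97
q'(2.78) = -283.24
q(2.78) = -191.35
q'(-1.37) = 62.59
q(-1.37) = -25.21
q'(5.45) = -2347.94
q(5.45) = -3101.84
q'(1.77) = -66.83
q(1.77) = -31.84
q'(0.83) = -7.02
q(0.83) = -4.52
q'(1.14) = -16.83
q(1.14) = -8.02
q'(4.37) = -1179.77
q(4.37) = -1244.82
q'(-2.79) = 433.95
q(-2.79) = -325.01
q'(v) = -16.16*v^3 + 9.69*v^2 - 3.32*v - 1.7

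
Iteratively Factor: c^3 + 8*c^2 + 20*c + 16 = (c + 4)*(c^2 + 4*c + 4) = (c + 2)*(c + 4)*(c + 2)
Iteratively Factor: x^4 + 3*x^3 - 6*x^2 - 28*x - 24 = (x + 2)*(x^3 + x^2 - 8*x - 12) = (x - 3)*(x + 2)*(x^2 + 4*x + 4) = (x - 3)*(x + 2)^2*(x + 2)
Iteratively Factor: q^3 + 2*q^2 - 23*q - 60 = (q + 3)*(q^2 - q - 20) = (q - 5)*(q + 3)*(q + 4)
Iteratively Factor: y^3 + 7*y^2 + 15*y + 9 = (y + 3)*(y^2 + 4*y + 3) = (y + 1)*(y + 3)*(y + 3)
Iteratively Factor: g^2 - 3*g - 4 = (g + 1)*(g - 4)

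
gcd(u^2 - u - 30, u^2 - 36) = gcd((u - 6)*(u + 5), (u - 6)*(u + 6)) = u - 6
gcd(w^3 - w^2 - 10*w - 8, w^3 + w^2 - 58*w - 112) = w + 2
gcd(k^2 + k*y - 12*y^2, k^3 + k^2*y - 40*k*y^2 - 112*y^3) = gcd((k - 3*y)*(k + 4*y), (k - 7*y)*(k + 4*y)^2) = k + 4*y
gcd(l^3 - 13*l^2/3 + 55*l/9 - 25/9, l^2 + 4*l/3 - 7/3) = l - 1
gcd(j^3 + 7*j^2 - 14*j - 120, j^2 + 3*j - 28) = j - 4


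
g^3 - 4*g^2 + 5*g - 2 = (g - 2)*(g - 1)^2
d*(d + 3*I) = d^2 + 3*I*d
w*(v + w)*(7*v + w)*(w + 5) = 7*v^2*w^2 + 35*v^2*w + 8*v*w^3 + 40*v*w^2 + w^4 + 5*w^3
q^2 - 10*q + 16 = (q - 8)*(q - 2)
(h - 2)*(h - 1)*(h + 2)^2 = h^4 + h^3 - 6*h^2 - 4*h + 8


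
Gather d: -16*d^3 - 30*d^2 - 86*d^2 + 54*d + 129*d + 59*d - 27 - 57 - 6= -16*d^3 - 116*d^2 + 242*d - 90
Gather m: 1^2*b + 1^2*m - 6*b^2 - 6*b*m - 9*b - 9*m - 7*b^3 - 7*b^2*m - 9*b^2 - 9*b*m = -7*b^3 - 15*b^2 - 8*b + m*(-7*b^2 - 15*b - 8)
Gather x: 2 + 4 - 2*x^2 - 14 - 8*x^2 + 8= -10*x^2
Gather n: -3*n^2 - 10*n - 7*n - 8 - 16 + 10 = -3*n^2 - 17*n - 14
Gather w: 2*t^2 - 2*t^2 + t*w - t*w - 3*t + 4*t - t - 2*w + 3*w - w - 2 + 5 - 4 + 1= 0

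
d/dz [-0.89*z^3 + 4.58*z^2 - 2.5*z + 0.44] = -2.67*z^2 + 9.16*z - 2.5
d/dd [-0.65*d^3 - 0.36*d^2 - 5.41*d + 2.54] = -1.95*d^2 - 0.72*d - 5.41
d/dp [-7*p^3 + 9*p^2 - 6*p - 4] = -21*p^2 + 18*p - 6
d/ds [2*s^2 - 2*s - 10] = 4*s - 2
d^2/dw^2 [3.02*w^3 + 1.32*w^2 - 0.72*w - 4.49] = 18.12*w + 2.64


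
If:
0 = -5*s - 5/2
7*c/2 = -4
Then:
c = -8/7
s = -1/2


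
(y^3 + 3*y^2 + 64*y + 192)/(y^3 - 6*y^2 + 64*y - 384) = (y + 3)/(y - 6)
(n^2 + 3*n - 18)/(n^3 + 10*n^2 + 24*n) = (n - 3)/(n*(n + 4))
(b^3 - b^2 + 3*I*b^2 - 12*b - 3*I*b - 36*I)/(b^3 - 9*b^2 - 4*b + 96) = (b + 3*I)/(b - 8)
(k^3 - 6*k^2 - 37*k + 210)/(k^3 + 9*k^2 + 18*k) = (k^2 - 12*k + 35)/(k*(k + 3))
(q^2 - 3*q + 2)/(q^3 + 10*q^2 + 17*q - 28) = (q - 2)/(q^2 + 11*q + 28)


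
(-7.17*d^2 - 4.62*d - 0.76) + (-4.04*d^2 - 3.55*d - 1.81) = -11.21*d^2 - 8.17*d - 2.57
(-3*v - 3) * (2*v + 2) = -6*v^2 - 12*v - 6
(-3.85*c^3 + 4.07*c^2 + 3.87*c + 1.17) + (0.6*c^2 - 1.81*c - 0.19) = -3.85*c^3 + 4.67*c^2 + 2.06*c + 0.98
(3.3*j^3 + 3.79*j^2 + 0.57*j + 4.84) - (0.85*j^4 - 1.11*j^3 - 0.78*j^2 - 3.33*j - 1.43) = -0.85*j^4 + 4.41*j^3 + 4.57*j^2 + 3.9*j + 6.27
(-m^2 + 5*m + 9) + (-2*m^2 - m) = -3*m^2 + 4*m + 9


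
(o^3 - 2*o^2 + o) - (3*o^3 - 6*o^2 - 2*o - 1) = -2*o^3 + 4*o^2 + 3*o + 1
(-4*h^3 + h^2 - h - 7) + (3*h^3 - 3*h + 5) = -h^3 + h^2 - 4*h - 2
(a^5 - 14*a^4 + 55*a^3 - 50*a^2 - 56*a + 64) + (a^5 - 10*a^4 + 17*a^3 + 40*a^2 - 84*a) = 2*a^5 - 24*a^4 + 72*a^3 - 10*a^2 - 140*a + 64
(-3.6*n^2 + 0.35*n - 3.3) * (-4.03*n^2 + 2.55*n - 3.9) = 14.508*n^4 - 10.5905*n^3 + 28.2315*n^2 - 9.78*n + 12.87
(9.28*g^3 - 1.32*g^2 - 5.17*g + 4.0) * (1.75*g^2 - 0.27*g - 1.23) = 16.24*g^5 - 4.8156*g^4 - 20.1055*g^3 + 10.0195*g^2 + 5.2791*g - 4.92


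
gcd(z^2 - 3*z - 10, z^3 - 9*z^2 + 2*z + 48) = z + 2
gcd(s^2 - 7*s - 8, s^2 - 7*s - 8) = s^2 - 7*s - 8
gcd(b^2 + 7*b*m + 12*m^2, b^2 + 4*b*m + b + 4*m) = b + 4*m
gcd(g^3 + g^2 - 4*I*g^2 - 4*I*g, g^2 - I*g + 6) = 1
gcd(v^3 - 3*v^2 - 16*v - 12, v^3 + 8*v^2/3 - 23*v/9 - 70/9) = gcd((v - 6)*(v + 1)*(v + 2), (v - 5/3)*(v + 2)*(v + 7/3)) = v + 2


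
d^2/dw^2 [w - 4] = 0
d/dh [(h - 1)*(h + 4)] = 2*h + 3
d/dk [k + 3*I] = 1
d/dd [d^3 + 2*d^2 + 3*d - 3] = 3*d^2 + 4*d + 3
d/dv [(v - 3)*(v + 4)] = 2*v + 1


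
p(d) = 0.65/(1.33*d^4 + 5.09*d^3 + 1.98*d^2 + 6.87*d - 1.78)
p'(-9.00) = 0.00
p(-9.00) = 0.00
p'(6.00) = -0.00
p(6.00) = 0.00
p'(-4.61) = 0.01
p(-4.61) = 0.01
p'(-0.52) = -0.18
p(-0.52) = -0.12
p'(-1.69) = -0.03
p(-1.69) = -0.03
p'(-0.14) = -0.58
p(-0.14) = -0.24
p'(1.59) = -0.03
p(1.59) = 0.02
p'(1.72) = -0.02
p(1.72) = 0.01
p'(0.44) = -1.76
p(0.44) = 0.31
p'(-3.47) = 0.06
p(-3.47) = -0.03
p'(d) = 0.65*(-5.32*d^3 - 15.27*d^2 - 3.96*d - 6.87)/(1.33*d^4 + 5.09*d^3 + 1.98*d^2 + 6.87*d - 1.78)^2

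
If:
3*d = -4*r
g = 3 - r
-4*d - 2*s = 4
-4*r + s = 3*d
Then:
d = -1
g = 9/4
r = 3/4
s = 0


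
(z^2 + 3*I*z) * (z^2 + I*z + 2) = z^4 + 4*I*z^3 - z^2 + 6*I*z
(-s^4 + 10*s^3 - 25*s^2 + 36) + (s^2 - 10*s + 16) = -s^4 + 10*s^3 - 24*s^2 - 10*s + 52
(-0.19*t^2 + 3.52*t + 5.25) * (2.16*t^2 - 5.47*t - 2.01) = -0.4104*t^4 + 8.6425*t^3 - 7.5325*t^2 - 35.7927*t - 10.5525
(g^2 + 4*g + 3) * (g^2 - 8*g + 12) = g^4 - 4*g^3 - 17*g^2 + 24*g + 36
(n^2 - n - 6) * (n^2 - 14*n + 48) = n^4 - 15*n^3 + 56*n^2 + 36*n - 288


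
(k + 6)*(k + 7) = k^2 + 13*k + 42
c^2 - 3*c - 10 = (c - 5)*(c + 2)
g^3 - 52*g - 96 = (g - 8)*(g + 2)*(g + 6)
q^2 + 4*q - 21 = (q - 3)*(q + 7)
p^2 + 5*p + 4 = (p + 1)*(p + 4)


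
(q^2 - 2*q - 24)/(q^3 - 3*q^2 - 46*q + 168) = (q + 4)/(q^2 + 3*q - 28)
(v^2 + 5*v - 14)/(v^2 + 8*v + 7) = (v - 2)/(v + 1)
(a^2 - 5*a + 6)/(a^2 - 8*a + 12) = (a - 3)/(a - 6)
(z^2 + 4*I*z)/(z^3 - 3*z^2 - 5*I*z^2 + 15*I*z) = (z + 4*I)/(z^2 - 3*z - 5*I*z + 15*I)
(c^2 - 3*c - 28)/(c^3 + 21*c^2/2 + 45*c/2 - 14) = 2*(c - 7)/(2*c^2 + 13*c - 7)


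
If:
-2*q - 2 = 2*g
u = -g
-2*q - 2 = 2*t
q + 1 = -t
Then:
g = -u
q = u - 1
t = -u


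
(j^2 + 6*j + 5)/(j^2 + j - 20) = (j + 1)/(j - 4)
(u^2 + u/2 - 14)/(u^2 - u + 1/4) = 2*(2*u^2 + u - 28)/(4*u^2 - 4*u + 1)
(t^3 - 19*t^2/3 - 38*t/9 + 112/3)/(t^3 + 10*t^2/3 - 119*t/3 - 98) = (t - 8/3)/(t + 7)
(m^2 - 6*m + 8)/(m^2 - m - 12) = (m - 2)/(m + 3)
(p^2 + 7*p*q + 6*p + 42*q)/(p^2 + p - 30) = (p + 7*q)/(p - 5)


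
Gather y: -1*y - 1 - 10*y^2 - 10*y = -10*y^2 - 11*y - 1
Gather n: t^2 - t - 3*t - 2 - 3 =t^2 - 4*t - 5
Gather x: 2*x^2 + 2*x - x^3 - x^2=-x^3 + x^2 + 2*x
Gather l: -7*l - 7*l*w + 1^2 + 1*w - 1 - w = l*(-7*w - 7)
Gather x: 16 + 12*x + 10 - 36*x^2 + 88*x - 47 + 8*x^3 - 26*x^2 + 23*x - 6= 8*x^3 - 62*x^2 + 123*x - 27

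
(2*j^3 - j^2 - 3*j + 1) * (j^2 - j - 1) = 2*j^5 - 3*j^4 - 4*j^3 + 5*j^2 + 2*j - 1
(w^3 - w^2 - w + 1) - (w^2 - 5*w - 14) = w^3 - 2*w^2 + 4*w + 15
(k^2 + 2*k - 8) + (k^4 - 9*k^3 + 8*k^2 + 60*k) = k^4 - 9*k^3 + 9*k^2 + 62*k - 8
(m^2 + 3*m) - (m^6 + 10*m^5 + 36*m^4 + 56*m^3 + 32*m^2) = -m^6 - 10*m^5 - 36*m^4 - 56*m^3 - 31*m^2 + 3*m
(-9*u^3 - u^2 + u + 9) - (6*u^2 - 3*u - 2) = -9*u^3 - 7*u^2 + 4*u + 11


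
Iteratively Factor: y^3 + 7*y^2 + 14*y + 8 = (y + 2)*(y^2 + 5*y + 4) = (y + 1)*(y + 2)*(y + 4)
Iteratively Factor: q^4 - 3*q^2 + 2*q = (q - 1)*(q^3 + q^2 - 2*q) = (q - 1)*(q + 2)*(q^2 - q) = (q - 1)^2*(q + 2)*(q)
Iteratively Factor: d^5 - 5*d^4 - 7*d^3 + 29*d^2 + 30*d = (d - 5)*(d^4 - 7*d^2 - 6*d) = (d - 5)*(d + 1)*(d^3 - d^2 - 6*d) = (d - 5)*(d - 3)*(d + 1)*(d^2 + 2*d) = (d - 5)*(d - 3)*(d + 1)*(d + 2)*(d)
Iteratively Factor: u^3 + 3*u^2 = (u + 3)*(u^2) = u*(u + 3)*(u)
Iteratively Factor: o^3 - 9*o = (o - 3)*(o^2 + 3*o) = o*(o - 3)*(o + 3)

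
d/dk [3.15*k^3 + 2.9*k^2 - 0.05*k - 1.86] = 9.45*k^2 + 5.8*k - 0.05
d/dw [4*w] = 4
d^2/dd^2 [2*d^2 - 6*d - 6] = 4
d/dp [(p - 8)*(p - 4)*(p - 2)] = 3*p^2 - 28*p + 56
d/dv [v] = 1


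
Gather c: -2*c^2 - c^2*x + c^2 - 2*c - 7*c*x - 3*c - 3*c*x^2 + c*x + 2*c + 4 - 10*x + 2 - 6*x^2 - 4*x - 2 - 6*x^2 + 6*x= c^2*(-x - 1) + c*(-3*x^2 - 6*x - 3) - 12*x^2 - 8*x + 4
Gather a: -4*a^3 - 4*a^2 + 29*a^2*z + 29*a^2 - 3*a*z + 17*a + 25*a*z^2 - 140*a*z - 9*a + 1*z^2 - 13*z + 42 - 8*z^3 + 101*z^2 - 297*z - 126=-4*a^3 + a^2*(29*z + 25) + a*(25*z^2 - 143*z + 8) - 8*z^3 + 102*z^2 - 310*z - 84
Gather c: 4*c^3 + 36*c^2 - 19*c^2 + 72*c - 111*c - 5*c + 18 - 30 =4*c^3 + 17*c^2 - 44*c - 12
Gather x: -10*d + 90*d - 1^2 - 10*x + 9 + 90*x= 80*d + 80*x + 8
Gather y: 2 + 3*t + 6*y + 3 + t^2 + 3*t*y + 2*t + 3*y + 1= t^2 + 5*t + y*(3*t + 9) + 6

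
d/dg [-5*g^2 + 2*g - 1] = 2 - 10*g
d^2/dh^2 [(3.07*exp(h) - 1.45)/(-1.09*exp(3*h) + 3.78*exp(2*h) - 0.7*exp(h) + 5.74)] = (-14.589868*exp(6*h) + 53.451747*exp(5*h) - 100.212938*exp(4*h) - 172.738706*exp(3*h) + 469.800954*exp(2*h) - 137.46852*exp(h) - 95.323032)*exp(h)/(1.295029*exp(9*h) - 13.473054*exp(8*h) + 49.218078*exp(7*h) - 91.774074*exp(6*h) + 173.507628*exp(5*h) - 277.880568*exp(4*h) + 199.209892*exp(3*h) - 382.063584*exp(2*h) + 69.18996*exp(h) - 189.119224)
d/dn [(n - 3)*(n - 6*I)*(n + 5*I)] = 3*n^2 - 2*n*(3 + I) + 30 + 3*I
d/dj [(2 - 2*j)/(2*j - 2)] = 0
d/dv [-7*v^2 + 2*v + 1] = 2 - 14*v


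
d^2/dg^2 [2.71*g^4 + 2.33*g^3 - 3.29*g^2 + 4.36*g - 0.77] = 32.52*g^2 + 13.98*g - 6.58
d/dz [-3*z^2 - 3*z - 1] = -6*z - 3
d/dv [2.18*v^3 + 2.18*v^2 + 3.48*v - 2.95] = 6.54*v^2 + 4.36*v + 3.48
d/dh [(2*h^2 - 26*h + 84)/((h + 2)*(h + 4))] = 2*(19*h^2 - 68*h - 356)/(h^4 + 12*h^3 + 52*h^2 + 96*h + 64)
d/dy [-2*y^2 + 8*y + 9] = 8 - 4*y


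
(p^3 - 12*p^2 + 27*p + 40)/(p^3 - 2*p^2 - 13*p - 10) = (p - 8)/(p + 2)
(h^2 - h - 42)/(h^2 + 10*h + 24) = (h - 7)/(h + 4)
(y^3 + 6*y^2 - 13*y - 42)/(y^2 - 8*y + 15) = (y^2 + 9*y + 14)/(y - 5)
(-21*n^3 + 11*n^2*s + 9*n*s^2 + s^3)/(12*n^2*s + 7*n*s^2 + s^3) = (-7*n^2 + 6*n*s + s^2)/(s*(4*n + s))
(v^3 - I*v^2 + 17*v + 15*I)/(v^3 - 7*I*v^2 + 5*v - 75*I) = (v + I)/(v - 5*I)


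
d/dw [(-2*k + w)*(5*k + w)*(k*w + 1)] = -10*k^3 + 6*k^2*w + 3*k*w^2 + 3*k + 2*w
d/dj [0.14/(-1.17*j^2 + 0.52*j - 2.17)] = (0.3276*j - 0.0728)/(1.17*j^2 - 0.52*j + 2.17)^2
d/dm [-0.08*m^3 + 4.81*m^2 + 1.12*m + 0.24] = -0.24*m^2 + 9.62*m + 1.12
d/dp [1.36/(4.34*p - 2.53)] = -5.9024/(4.34*p - 2.53)^2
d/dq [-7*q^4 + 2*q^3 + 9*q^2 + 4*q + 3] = -28*q^3 + 6*q^2 + 18*q + 4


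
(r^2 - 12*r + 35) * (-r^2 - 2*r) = -r^4 + 10*r^3 - 11*r^2 - 70*r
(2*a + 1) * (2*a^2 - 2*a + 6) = 4*a^3 - 2*a^2 + 10*a + 6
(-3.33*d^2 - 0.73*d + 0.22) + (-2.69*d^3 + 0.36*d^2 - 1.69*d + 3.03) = -2.69*d^3 - 2.97*d^2 - 2.42*d + 3.25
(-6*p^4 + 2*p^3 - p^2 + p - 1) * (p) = -6*p^5 + 2*p^4 - p^3 + p^2 - p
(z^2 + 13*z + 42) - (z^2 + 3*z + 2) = 10*z + 40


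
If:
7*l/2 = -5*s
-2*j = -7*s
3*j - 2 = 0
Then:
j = 2/3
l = -40/147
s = 4/21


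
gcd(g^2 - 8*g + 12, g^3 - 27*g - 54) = g - 6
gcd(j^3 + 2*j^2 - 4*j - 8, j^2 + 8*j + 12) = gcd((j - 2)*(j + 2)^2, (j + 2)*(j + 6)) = j + 2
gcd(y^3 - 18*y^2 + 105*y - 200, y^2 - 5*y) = y - 5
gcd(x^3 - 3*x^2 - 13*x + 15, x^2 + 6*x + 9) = x + 3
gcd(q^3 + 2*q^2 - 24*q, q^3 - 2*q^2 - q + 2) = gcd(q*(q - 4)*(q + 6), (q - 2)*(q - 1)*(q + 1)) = 1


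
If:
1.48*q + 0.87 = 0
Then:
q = -0.59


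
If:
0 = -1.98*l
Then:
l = 0.00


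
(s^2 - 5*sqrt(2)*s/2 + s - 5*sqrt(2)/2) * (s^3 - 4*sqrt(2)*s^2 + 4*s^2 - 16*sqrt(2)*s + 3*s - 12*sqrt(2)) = s^5 - 13*sqrt(2)*s^4/2 + 5*s^4 - 65*sqrt(2)*s^3/2 + 27*s^3 - 91*sqrt(2)*s^2/2 + 103*s^2 - 39*sqrt(2)*s/2 + 140*s + 60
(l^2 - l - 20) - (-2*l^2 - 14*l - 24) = 3*l^2 + 13*l + 4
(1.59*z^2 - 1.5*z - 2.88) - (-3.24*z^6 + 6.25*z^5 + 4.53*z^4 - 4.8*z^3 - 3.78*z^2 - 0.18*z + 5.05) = 3.24*z^6 - 6.25*z^5 - 4.53*z^4 + 4.8*z^3 + 5.37*z^2 - 1.32*z - 7.93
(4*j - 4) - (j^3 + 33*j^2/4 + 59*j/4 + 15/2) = -j^3 - 33*j^2/4 - 43*j/4 - 23/2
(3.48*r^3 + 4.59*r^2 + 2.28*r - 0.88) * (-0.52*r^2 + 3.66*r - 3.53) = -1.8096*r^5 + 10.35*r^4 + 3.3294*r^3 - 7.4003*r^2 - 11.2692*r + 3.1064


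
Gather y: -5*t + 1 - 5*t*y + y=-5*t + y*(1 - 5*t) + 1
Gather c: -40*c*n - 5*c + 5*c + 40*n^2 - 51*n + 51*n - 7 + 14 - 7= -40*c*n + 40*n^2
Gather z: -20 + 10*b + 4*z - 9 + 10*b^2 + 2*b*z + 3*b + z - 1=10*b^2 + 13*b + z*(2*b + 5) - 30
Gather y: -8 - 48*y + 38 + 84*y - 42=36*y - 12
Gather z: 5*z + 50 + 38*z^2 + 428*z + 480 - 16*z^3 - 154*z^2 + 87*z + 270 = -16*z^3 - 116*z^2 + 520*z + 800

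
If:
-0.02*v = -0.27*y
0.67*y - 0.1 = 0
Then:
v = 2.01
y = 0.15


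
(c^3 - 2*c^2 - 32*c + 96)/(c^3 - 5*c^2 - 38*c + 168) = (c - 4)/(c - 7)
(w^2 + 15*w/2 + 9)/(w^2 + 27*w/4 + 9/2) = 2*(2*w + 3)/(4*w + 3)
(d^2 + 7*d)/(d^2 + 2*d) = (d + 7)/(d + 2)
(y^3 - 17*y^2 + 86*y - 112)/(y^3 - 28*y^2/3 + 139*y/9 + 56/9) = 9*(y^2 - 10*y + 16)/(9*y^2 - 21*y - 8)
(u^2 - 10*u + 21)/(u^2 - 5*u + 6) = (u - 7)/(u - 2)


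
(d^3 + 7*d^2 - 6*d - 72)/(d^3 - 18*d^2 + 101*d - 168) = (d^2 + 10*d + 24)/(d^2 - 15*d + 56)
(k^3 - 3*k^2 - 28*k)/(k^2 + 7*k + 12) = k*(k - 7)/(k + 3)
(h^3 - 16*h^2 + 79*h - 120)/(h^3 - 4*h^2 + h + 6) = (h^2 - 13*h + 40)/(h^2 - h - 2)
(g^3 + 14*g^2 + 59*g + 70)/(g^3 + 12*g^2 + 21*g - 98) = (g^2 + 7*g + 10)/(g^2 + 5*g - 14)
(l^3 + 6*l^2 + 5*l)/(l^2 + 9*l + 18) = l*(l^2 + 6*l + 5)/(l^2 + 9*l + 18)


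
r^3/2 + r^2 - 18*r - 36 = (r/2 + 1)*(r - 6)*(r + 6)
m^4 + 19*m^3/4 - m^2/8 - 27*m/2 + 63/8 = (m - 1)*(m - 3/4)*(m + 3)*(m + 7/2)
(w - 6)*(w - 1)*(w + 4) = w^3 - 3*w^2 - 22*w + 24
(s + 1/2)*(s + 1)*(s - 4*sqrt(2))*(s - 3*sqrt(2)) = s^4 - 7*sqrt(2)*s^3 + 3*s^3/2 - 21*sqrt(2)*s^2/2 + 49*s^2/2 - 7*sqrt(2)*s/2 + 36*s + 12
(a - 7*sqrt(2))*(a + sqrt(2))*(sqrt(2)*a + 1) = sqrt(2)*a^3 - 11*a^2 - 20*sqrt(2)*a - 14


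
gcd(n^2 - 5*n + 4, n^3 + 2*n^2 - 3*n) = n - 1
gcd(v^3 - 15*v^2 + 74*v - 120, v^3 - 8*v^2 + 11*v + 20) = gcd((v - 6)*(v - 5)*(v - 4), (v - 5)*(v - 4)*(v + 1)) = v^2 - 9*v + 20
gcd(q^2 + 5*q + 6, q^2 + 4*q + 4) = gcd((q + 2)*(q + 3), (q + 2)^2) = q + 2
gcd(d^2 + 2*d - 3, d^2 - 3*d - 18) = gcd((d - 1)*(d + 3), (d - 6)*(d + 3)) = d + 3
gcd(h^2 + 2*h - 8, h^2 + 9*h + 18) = 1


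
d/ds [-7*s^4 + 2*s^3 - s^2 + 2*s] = -28*s^3 + 6*s^2 - 2*s + 2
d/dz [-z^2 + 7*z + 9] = 7 - 2*z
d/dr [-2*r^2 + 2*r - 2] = 2 - 4*r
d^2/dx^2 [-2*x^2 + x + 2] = -4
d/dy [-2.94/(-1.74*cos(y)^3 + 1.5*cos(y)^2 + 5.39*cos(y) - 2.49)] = (15.3468*cos(y)^2 - 8.82*cos(y) - 15.8466)*sin(y)/(1.74*cos(y)^3 - 1.5*cos(y)^2 - 5.39*cos(y) + 2.49)^2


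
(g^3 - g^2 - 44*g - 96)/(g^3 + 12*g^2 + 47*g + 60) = (g - 8)/(g + 5)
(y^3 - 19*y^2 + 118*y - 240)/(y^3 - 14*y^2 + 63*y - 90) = (y - 8)/(y - 3)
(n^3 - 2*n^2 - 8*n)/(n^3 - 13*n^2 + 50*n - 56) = n*(n + 2)/(n^2 - 9*n + 14)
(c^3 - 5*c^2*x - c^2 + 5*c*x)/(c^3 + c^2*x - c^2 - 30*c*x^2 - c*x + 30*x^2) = c/(c + 6*x)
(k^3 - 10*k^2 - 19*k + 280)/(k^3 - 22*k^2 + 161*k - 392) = (k + 5)/(k - 7)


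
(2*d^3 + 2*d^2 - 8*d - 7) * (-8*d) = -16*d^4 - 16*d^3 + 64*d^2 + 56*d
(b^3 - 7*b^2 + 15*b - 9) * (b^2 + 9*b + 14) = b^5 + 2*b^4 - 34*b^3 + 28*b^2 + 129*b - 126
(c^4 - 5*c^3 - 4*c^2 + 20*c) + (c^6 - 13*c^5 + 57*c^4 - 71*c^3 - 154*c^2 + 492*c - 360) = c^6 - 13*c^5 + 58*c^4 - 76*c^3 - 158*c^2 + 512*c - 360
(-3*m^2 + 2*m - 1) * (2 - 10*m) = 30*m^3 - 26*m^2 + 14*m - 2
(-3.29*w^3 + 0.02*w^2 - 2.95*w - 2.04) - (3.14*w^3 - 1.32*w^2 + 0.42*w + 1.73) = -6.43*w^3 + 1.34*w^2 - 3.37*w - 3.77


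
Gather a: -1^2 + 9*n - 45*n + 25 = 24 - 36*n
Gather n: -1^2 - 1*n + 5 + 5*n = 4*n + 4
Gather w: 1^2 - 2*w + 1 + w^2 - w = w^2 - 3*w + 2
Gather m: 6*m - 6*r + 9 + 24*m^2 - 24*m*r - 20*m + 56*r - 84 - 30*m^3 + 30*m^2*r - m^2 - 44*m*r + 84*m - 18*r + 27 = -30*m^3 + m^2*(30*r + 23) + m*(70 - 68*r) + 32*r - 48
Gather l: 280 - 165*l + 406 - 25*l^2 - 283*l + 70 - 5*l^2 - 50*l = -30*l^2 - 498*l + 756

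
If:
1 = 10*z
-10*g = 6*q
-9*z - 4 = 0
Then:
No Solution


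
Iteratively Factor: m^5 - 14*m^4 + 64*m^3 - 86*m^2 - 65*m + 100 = (m - 5)*(m^4 - 9*m^3 + 19*m^2 + 9*m - 20) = (m - 5)*(m + 1)*(m^3 - 10*m^2 + 29*m - 20) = (m - 5)*(m - 1)*(m + 1)*(m^2 - 9*m + 20) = (m - 5)^2*(m - 1)*(m + 1)*(m - 4)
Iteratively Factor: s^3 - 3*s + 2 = (s - 1)*(s^2 + s - 2) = (s - 1)^2*(s + 2)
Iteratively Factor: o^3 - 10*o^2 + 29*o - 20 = (o - 4)*(o^2 - 6*o + 5) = (o - 4)*(o - 1)*(o - 5)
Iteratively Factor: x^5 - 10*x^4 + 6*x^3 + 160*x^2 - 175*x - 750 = (x - 5)*(x^4 - 5*x^3 - 19*x^2 + 65*x + 150) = (x - 5)*(x + 2)*(x^3 - 7*x^2 - 5*x + 75) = (x - 5)^2*(x + 2)*(x^2 - 2*x - 15) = (x - 5)^3*(x + 2)*(x + 3)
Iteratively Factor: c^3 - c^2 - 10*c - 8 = (c + 2)*(c^2 - 3*c - 4) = (c + 1)*(c + 2)*(c - 4)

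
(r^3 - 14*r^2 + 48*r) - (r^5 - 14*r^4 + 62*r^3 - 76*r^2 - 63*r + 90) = -r^5 + 14*r^4 - 61*r^3 + 62*r^2 + 111*r - 90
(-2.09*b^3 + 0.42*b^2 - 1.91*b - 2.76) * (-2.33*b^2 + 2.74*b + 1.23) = 4.8697*b^5 - 6.7052*b^4 + 3.0304*b^3 + 1.714*b^2 - 9.9117*b - 3.3948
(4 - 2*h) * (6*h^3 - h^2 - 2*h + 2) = -12*h^4 + 26*h^3 - 12*h + 8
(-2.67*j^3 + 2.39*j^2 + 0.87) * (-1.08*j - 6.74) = 2.8836*j^4 + 15.4146*j^3 - 16.1086*j^2 - 0.9396*j - 5.8638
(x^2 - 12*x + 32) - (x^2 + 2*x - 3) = 35 - 14*x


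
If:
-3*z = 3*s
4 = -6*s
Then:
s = -2/3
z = 2/3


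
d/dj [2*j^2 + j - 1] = 4*j + 1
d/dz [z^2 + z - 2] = 2*z + 1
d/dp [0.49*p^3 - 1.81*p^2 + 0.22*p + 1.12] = 1.47*p^2 - 3.62*p + 0.22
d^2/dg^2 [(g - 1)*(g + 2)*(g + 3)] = 6*g + 8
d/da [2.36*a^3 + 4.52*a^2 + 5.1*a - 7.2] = 7.08*a^2 + 9.04*a + 5.1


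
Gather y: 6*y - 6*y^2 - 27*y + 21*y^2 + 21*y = 15*y^2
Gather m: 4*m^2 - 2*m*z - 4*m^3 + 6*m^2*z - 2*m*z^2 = -4*m^3 + m^2*(6*z + 4) + m*(-2*z^2 - 2*z)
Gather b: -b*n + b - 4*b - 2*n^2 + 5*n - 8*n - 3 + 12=b*(-n - 3) - 2*n^2 - 3*n + 9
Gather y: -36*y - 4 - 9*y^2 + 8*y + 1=-9*y^2 - 28*y - 3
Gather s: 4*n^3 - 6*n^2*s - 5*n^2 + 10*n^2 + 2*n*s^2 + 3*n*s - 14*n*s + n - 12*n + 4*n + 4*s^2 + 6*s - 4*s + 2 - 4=4*n^3 + 5*n^2 - 7*n + s^2*(2*n + 4) + s*(-6*n^2 - 11*n + 2) - 2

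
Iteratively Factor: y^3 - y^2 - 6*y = (y - 3)*(y^2 + 2*y) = (y - 3)*(y + 2)*(y)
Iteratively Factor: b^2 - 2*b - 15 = (b - 5)*(b + 3)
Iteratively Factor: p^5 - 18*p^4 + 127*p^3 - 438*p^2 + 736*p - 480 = (p - 4)*(p^4 - 14*p^3 + 71*p^2 - 154*p + 120) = (p - 4)^2*(p^3 - 10*p^2 + 31*p - 30) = (p - 4)^2*(p - 3)*(p^2 - 7*p + 10) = (p - 5)*(p - 4)^2*(p - 3)*(p - 2)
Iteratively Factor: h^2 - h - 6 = (h - 3)*(h + 2)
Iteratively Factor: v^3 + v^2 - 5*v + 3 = (v - 1)*(v^2 + 2*v - 3) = (v - 1)^2*(v + 3)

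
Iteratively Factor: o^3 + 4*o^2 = (o)*(o^2 + 4*o) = o^2*(o + 4)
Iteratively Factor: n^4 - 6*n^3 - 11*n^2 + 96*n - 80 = (n - 5)*(n^3 - n^2 - 16*n + 16) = (n - 5)*(n - 1)*(n^2 - 16) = (n - 5)*(n - 1)*(n + 4)*(n - 4)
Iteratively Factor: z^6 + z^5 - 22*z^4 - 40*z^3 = (z)*(z^5 + z^4 - 22*z^3 - 40*z^2) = z*(z + 4)*(z^4 - 3*z^3 - 10*z^2) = z^2*(z + 4)*(z^3 - 3*z^2 - 10*z) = z^3*(z + 4)*(z^2 - 3*z - 10) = z^3*(z - 5)*(z + 4)*(z + 2)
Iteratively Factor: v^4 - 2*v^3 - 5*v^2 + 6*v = (v - 1)*(v^3 - v^2 - 6*v) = (v - 1)*(v + 2)*(v^2 - 3*v) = (v - 3)*(v - 1)*(v + 2)*(v)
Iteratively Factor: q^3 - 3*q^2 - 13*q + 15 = (q + 3)*(q^2 - 6*q + 5) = (q - 5)*(q + 3)*(q - 1)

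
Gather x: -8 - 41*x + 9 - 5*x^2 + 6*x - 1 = -5*x^2 - 35*x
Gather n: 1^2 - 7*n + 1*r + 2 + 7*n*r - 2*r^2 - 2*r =n*(7*r - 7) - 2*r^2 - r + 3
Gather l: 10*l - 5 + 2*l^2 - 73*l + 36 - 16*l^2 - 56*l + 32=-14*l^2 - 119*l + 63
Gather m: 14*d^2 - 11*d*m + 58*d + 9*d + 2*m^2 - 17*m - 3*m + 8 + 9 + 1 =14*d^2 + 67*d + 2*m^2 + m*(-11*d - 20) + 18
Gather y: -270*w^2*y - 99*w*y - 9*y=y*(-270*w^2 - 99*w - 9)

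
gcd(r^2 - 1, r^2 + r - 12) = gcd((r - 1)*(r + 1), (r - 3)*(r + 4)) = 1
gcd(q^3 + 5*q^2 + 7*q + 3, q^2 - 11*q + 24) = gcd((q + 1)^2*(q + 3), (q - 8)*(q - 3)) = 1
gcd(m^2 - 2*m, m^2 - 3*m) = m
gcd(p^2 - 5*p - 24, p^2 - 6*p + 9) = 1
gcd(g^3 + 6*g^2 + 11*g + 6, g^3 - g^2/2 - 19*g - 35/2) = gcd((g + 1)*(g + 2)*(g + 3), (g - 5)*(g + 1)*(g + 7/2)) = g + 1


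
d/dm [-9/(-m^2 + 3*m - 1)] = 9*(3 - 2*m)/(m^2 - 3*m + 1)^2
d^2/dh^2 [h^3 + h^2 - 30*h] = 6*h + 2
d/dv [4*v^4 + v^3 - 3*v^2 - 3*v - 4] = 16*v^3 + 3*v^2 - 6*v - 3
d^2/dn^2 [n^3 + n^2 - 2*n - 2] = 6*n + 2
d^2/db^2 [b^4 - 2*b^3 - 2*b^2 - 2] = 12*b^2 - 12*b - 4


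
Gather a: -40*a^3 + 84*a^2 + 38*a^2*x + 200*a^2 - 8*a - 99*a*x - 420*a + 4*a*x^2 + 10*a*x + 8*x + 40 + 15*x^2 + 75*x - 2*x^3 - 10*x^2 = -40*a^3 + a^2*(38*x + 284) + a*(4*x^2 - 89*x - 428) - 2*x^3 + 5*x^2 + 83*x + 40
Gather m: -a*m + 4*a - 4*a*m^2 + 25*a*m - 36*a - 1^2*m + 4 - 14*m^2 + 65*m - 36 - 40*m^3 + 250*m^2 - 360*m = -32*a - 40*m^3 + m^2*(236 - 4*a) + m*(24*a - 296) - 32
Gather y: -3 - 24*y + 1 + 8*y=-16*y - 2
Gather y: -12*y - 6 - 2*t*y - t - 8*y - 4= -t + y*(-2*t - 20) - 10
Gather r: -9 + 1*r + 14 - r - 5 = 0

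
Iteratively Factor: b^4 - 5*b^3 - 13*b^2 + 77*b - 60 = (b - 1)*(b^3 - 4*b^2 - 17*b + 60) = (b - 1)*(b + 4)*(b^2 - 8*b + 15) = (b - 5)*(b - 1)*(b + 4)*(b - 3)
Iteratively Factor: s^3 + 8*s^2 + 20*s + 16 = (s + 2)*(s^2 + 6*s + 8) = (s + 2)^2*(s + 4)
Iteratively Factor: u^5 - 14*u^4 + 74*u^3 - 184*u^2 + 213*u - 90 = (u - 3)*(u^4 - 11*u^3 + 41*u^2 - 61*u + 30) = (u - 5)*(u - 3)*(u^3 - 6*u^2 + 11*u - 6) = (u - 5)*(u - 3)*(u - 2)*(u^2 - 4*u + 3) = (u - 5)*(u - 3)*(u - 2)*(u - 1)*(u - 3)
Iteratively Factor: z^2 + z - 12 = (z + 4)*(z - 3)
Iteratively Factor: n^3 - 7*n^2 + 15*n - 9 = (n - 3)*(n^2 - 4*n + 3) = (n - 3)^2*(n - 1)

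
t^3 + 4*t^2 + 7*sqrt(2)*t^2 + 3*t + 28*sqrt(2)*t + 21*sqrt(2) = (t + 1)*(t + 3)*(t + 7*sqrt(2))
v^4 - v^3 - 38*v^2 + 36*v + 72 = (v - 6)*(v - 2)*(v + 1)*(v + 6)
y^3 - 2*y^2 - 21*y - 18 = (y - 6)*(y + 1)*(y + 3)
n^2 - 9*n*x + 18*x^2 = (n - 6*x)*(n - 3*x)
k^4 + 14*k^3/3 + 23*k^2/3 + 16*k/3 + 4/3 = (k + 2/3)*(k + 1)^2*(k + 2)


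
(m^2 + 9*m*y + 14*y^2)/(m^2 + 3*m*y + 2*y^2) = (m + 7*y)/(m + y)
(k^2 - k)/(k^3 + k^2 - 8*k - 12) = k*(k - 1)/(k^3 + k^2 - 8*k - 12)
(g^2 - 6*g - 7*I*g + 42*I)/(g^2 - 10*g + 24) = (g - 7*I)/(g - 4)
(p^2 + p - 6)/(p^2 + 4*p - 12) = (p + 3)/(p + 6)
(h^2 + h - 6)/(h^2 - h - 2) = (h + 3)/(h + 1)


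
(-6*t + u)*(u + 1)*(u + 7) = -6*t*u^2 - 48*t*u - 42*t + u^3 + 8*u^2 + 7*u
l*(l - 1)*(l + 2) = l^3 + l^2 - 2*l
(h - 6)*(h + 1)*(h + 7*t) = h^3 + 7*h^2*t - 5*h^2 - 35*h*t - 6*h - 42*t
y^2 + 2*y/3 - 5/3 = (y - 1)*(y + 5/3)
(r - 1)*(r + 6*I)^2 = r^3 - r^2 + 12*I*r^2 - 36*r - 12*I*r + 36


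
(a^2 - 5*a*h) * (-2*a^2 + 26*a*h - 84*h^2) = -2*a^4 + 36*a^3*h - 214*a^2*h^2 + 420*a*h^3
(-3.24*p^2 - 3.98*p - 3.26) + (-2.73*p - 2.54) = -3.24*p^2 - 6.71*p - 5.8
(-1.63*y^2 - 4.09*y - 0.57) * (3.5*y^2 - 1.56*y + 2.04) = -5.705*y^4 - 11.7722*y^3 + 1.0602*y^2 - 7.4544*y - 1.1628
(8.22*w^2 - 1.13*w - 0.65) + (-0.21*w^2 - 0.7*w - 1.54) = 8.01*w^2 - 1.83*w - 2.19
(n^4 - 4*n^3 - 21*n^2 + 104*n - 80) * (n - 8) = n^5 - 12*n^4 + 11*n^3 + 272*n^2 - 912*n + 640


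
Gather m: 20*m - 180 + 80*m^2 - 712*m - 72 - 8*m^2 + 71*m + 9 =72*m^2 - 621*m - 243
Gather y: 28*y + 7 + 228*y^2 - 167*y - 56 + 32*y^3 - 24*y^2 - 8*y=32*y^3 + 204*y^2 - 147*y - 49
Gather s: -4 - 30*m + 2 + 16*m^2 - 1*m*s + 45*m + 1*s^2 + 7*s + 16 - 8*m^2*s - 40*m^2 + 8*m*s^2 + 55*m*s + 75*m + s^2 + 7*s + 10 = -24*m^2 + 90*m + s^2*(8*m + 2) + s*(-8*m^2 + 54*m + 14) + 24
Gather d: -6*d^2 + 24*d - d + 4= -6*d^2 + 23*d + 4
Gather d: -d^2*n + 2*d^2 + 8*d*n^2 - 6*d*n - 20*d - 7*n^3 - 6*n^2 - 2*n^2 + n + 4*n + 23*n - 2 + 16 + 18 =d^2*(2 - n) + d*(8*n^2 - 6*n - 20) - 7*n^3 - 8*n^2 + 28*n + 32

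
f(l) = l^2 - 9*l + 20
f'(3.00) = -3.00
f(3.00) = 2.00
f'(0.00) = -9.00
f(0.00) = 20.00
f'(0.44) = -8.12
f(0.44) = 16.23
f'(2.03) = -4.94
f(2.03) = 5.85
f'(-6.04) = -21.08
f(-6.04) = 110.84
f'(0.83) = -7.34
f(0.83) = 13.22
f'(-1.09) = -11.18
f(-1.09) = 31.00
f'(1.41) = -6.18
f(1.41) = 9.30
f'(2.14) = -4.72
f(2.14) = 5.32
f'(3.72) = -1.56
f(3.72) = 0.36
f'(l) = 2*l - 9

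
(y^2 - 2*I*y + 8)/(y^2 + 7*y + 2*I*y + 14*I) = (y - 4*I)/(y + 7)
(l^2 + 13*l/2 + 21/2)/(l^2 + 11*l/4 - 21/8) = 4*(l + 3)/(4*l - 3)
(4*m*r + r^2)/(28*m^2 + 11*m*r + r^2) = r/(7*m + r)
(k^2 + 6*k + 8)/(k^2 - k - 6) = (k + 4)/(k - 3)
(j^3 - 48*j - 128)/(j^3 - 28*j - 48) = (-j^3 + 48*j + 128)/(-j^3 + 28*j + 48)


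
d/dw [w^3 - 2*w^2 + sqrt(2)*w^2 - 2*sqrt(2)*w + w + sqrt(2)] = 3*w^2 - 4*w + 2*sqrt(2)*w - 2*sqrt(2) + 1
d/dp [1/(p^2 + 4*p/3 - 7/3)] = 6*(-3*p - 2)/(3*p^2 + 4*p - 7)^2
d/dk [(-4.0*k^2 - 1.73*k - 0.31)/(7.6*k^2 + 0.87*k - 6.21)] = (9.668*k^2 + 54.392*k + 11.013)/(57.76*k^4 + 13.224*k^3 - 93.6351*k^2 - 10.8054*k + 38.5641)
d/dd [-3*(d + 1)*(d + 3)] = -6*d - 12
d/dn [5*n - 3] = 5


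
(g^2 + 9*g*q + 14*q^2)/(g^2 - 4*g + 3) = (g^2 + 9*g*q + 14*q^2)/(g^2 - 4*g + 3)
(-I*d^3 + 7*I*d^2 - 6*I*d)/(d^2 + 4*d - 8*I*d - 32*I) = I*d*(-d^2 + 7*d - 6)/(d^2 + 4*d - 8*I*d - 32*I)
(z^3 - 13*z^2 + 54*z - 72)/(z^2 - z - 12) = (z^2 - 9*z + 18)/(z + 3)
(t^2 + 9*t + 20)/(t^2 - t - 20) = (t + 5)/(t - 5)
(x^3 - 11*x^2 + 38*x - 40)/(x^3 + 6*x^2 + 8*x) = (x^3 - 11*x^2 + 38*x - 40)/(x*(x^2 + 6*x + 8))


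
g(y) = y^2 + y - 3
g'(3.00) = 7.00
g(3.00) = 9.00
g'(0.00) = 1.00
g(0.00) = -3.00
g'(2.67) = 6.34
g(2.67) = 6.80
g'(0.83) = 2.66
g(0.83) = -1.48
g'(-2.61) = -4.22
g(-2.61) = 1.20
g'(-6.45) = -11.90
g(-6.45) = 32.15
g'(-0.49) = 0.02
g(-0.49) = -3.25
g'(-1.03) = -1.06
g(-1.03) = -2.97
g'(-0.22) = 0.56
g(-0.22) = -3.17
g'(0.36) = 1.72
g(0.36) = -2.51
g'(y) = 2*y + 1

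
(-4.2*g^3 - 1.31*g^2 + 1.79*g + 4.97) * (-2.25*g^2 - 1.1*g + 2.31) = 9.45*g^5 + 7.5675*g^4 - 12.2885*g^3 - 16.1776*g^2 - 1.3321*g + 11.4807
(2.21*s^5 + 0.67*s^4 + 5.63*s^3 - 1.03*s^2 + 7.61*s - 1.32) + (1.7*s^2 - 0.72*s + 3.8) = 2.21*s^5 + 0.67*s^4 + 5.63*s^3 + 0.67*s^2 + 6.89*s + 2.48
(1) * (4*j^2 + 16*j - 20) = 4*j^2 + 16*j - 20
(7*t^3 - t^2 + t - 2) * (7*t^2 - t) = 49*t^5 - 14*t^4 + 8*t^3 - 15*t^2 + 2*t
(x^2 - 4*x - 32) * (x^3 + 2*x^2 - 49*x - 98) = x^5 - 2*x^4 - 89*x^3 + 34*x^2 + 1960*x + 3136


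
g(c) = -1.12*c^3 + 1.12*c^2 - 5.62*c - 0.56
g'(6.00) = -113.14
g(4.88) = -131.47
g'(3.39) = -36.64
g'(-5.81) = -132.05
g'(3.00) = -29.14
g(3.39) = -50.37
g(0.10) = -1.11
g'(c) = -3.36*c^2 + 2.24*c - 5.62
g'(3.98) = -49.93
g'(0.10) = -5.43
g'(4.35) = -59.46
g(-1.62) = 16.25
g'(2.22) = -17.21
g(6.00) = -235.88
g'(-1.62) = -18.07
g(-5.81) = 289.56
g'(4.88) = -74.71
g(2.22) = -19.77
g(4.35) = -96.00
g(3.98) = -75.80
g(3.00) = -37.58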